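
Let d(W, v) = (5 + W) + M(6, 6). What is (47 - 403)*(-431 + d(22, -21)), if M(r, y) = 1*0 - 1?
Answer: 144180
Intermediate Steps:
M(r, y) = -1 (M(r, y) = 0 - 1 = -1)
d(W, v) = 4 + W (d(W, v) = (5 + W) - 1 = 4 + W)
(47 - 403)*(-431 + d(22, -21)) = (47 - 403)*(-431 + (4 + 22)) = -356*(-431 + 26) = -356*(-405) = 144180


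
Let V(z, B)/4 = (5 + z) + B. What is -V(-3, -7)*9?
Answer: 180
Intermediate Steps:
V(z, B) = 20 + 4*B + 4*z (V(z, B) = 4*((5 + z) + B) = 4*(5 + B + z) = 20 + 4*B + 4*z)
-V(-3, -7)*9 = -(20 + 4*(-7) + 4*(-3))*9 = -(20 - 28 - 12)*9 = -(-20)*9 = -1*(-180) = 180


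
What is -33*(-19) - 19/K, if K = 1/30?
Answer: 57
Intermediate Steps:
K = 1/30 ≈ 0.033333
-33*(-19) - 19/K = -33*(-19) - 19/1/30 = 627 - 19*30 = 627 - 570 = 57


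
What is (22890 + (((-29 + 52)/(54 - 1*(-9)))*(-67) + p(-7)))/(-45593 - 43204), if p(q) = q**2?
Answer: -1443616/5594211 ≈ -0.25806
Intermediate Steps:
(22890 + (((-29 + 52)/(54 - 1*(-9)))*(-67) + p(-7)))/(-45593 - 43204) = (22890 + (((-29 + 52)/(54 - 1*(-9)))*(-67) + (-7)**2))/(-45593 - 43204) = (22890 + ((23/(54 + 9))*(-67) + 49))/(-88797) = (22890 + ((23/63)*(-67) + 49))*(-1/88797) = (22890 + (-1541/63 + 49))*(-1/88797) = (22890 + 1546/63)*(-1/88797) = (1443616/63)*(-1/88797) = -1443616/5594211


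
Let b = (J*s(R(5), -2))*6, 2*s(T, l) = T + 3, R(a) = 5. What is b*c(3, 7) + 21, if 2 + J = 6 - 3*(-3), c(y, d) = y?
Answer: 957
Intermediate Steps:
J = 13 (J = -2 + (6 - 3*(-3)) = -2 + (6 + 9) = -2 + 15 = 13)
s(T, l) = 3/2 + T/2 (s(T, l) = (T + 3)/2 = (3 + T)/2 = 3/2 + T/2)
b = 312 (b = (13*(3/2 + (½)*5))*6 = (13*(3/2 + 5/2))*6 = (13*4)*6 = 52*6 = 312)
b*c(3, 7) + 21 = 312*3 + 21 = 936 + 21 = 957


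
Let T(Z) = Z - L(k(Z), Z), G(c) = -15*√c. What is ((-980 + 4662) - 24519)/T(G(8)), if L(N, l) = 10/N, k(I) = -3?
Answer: 62511/1610 + 562599*√2/1610 ≈ 533.01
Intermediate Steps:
T(Z) = 10/3 + Z (T(Z) = Z - 10/(-3) = Z - 10*(-1)/3 = Z - 1*(-10/3) = Z + 10/3 = 10/3 + Z)
((-980 + 4662) - 24519)/T(G(8)) = ((-980 + 4662) - 24519)/(10/3 - 30*√2) = (3682 - 24519)/(10/3 - 30*√2) = -20837/(10/3 - 30*√2)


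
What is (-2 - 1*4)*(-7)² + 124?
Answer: -170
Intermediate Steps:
(-2 - 1*4)*(-7)² + 124 = (-2 - 4)*49 + 124 = -6*49 + 124 = -294 + 124 = -170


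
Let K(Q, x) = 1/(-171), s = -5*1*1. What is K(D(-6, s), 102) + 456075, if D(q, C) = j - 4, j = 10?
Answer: 77988824/171 ≈ 4.5608e+5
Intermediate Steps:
s = -5 (s = -5*1 = -5)
D(q, C) = 6 (D(q, C) = 10 - 4 = 6)
K(Q, x) = -1/171
K(D(-6, s), 102) + 456075 = -1/171 + 456075 = 77988824/171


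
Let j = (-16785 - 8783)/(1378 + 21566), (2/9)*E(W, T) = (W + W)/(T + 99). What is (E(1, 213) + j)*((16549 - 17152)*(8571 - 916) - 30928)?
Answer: 376142753885/74568 ≈ 5.0443e+6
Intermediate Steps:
E(W, T) = 9*W/(99 + T) (E(W, T) = 9*((W + W)/(T + 99))/2 = 9*((2*W)/(99 + T))/2 = 9*(2*W/(99 + T))/2 = 9*W/(99 + T))
j = -799/717 (j = -25568/22944 = -25568*1/22944 = -799/717 ≈ -1.1144)
(E(1, 213) + j)*((16549 - 17152)*(8571 - 916) - 30928) = (9*1/(99 + 213) - 799/717)*((16549 - 17152)*(8571 - 916) - 30928) = (9*1/312 - 799/717)*(-603*7655 - 30928) = (9*1*(1/312) - 799/717)*(-4615965 - 30928) = (3/104 - 799/717)*(-4646893) = -80945/74568*(-4646893) = 376142753885/74568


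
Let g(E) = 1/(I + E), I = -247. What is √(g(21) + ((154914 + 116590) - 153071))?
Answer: √6049083682/226 ≈ 344.14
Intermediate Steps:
g(E) = 1/(-247 + E)
√(g(21) + ((154914 + 116590) - 153071)) = √(1/(-247 + 21) + ((154914 + 116590) - 153071)) = √(1/(-226) + (271504 - 153071)) = √(-1/226 + 118433) = √(26765857/226) = √6049083682/226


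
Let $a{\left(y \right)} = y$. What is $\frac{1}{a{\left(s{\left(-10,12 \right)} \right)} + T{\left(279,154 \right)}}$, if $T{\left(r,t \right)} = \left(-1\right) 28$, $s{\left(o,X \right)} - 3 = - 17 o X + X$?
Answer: $\frac{1}{2027} \approx 0.00049334$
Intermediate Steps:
$s{\left(o,X \right)} = 3 + X - 17 X o$ ($s{\left(o,X \right)} = 3 + \left(- 17 o X + X\right) = 3 - \left(- X + 17 X o\right) = 3 + X - 17 X o$)
$T{\left(r,t \right)} = -28$
$\frac{1}{a{\left(s{\left(-10,12 \right)} \right)} + T{\left(279,154 \right)}} = \frac{1}{\left(3 + 12 - 204 \left(-10\right)\right) - 28} = \frac{1}{\left(3 + 12 + 2040\right) - 28} = \frac{1}{2055 - 28} = \frac{1}{2027}$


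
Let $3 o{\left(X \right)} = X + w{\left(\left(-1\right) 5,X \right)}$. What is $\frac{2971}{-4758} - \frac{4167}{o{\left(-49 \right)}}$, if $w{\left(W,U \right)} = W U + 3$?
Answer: $- \frac{60070987}{946842} \approx -63.444$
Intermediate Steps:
$w{\left(W,U \right)} = 3 + U W$ ($w{\left(W,U \right)} = U W + 3 = 3 + U W$)
$o{\left(X \right)} = 1 - \frac{4 X}{3}$ ($o{\left(X \right)} = \frac{X + \left(3 + X \left(\left(-1\right) 5\right)\right)}{3} = \frac{X + \left(3 + X \left(-5\right)\right)}{3} = \frac{X - \left(-3 + 5 X\right)}{3} = \frac{3 - 4 X}{3} = 1 - \frac{4 X}{3}$)
$\frac{2971}{-4758} - \frac{4167}{o{\left(-49 \right)}} = \frac{2971}{-4758} - \frac{4167}{1 - - \frac{196}{3}} = 2971 \left(- \frac{1}{4758}\right) - \frac{4167}{1 + \frac{196}{3}} = - \frac{2971}{4758} - \frac{4167}{\frac{199}{3}} = - \frac{2971}{4758} - \frac{12501}{199} = - \frac{60070987}{946842}$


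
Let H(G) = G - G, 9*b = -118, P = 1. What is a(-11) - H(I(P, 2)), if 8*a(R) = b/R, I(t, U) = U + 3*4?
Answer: 59/396 ≈ 0.14899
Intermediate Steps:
b = -118/9 (b = (⅑)*(-118) = -118/9 ≈ -13.111)
I(t, U) = 12 + U (I(t, U) = U + 12 = 12 + U)
H(G) = 0
a(R) = -59/(36*R) (a(R) = (-118/(9*R))/8 = -59/(36*R))
a(-11) - H(I(P, 2)) = -59/36/(-11) - 1*0 = -59/36*(-1/11) + 0 = 59/396 + 0 = 59/396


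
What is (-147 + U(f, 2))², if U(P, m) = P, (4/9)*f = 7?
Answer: 275625/16 ≈ 17227.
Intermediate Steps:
f = 63/4 (f = (9/4)*7 = 63/4 ≈ 15.750)
(-147 + U(f, 2))² = (-147 + 63/4)² = (-525/4)² = 275625/16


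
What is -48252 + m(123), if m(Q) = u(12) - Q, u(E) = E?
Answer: -48363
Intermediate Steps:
m(Q) = 12 - Q
-48252 + m(123) = -48252 + (12 - 1*123) = -48252 + (12 - 123) = -48252 - 111 = -48363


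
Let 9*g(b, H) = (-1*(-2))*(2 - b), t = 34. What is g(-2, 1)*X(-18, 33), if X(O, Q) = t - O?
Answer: 416/9 ≈ 46.222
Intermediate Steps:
g(b, H) = 4/9 - 2*b/9 (g(b, H) = ((-1*(-2))*(2 - b))/9 = (2*(2 - b))/9 = (4 - 2*b)/9 = 4/9 - 2*b/9)
X(O, Q) = 34 - O
g(-2, 1)*X(-18, 33) = (4/9 - 2/9*(-2))*(34 - 1*(-18)) = (4/9 + 4/9)*(34 + 18) = (8/9)*52 = 416/9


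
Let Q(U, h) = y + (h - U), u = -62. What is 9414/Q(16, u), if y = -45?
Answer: -3138/41 ≈ -76.537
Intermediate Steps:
Q(U, h) = -45 + h - U (Q(U, h) = -45 + (h - U) = -45 + h - U)
9414/Q(16, u) = 9414/(-45 - 62 - 1*16) = 9414/(-45 - 62 - 16) = 9414/(-123) = 9414*(-1/123) = -3138/41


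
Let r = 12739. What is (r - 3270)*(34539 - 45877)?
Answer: -107359522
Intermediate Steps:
(r - 3270)*(34539 - 45877) = (12739 - 3270)*(34539 - 45877) = 9469*(-11338) = -107359522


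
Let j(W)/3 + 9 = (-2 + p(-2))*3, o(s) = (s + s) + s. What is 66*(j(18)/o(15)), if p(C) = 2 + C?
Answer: -66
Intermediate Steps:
o(s) = 3*s (o(s) = 2*s + s = 3*s)
j(W) = -45 (j(W) = -27 + 3*((-2 + (2 - 2))*3) = -27 + 3*((-2 + 0)*3) = -27 + 3*(-2*3) = -27 + 3*(-6) = -27 - 18 = -45)
66*(j(18)/o(15)) = 66*(-45/(3*15)) = 66*(-45/45) = 66*(-45*1/45) = 66*(-1) = -66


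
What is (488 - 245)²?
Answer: 59049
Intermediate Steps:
(488 - 245)² = 243² = 59049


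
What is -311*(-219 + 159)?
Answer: 18660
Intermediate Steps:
-311*(-219 + 159) = -311*(-60) = 18660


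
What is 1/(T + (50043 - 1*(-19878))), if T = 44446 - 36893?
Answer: 1/77474 ≈ 1.2908e-5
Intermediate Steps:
T = 7553
1/(T + (50043 - 1*(-19878))) = 1/(7553 + (50043 - 1*(-19878))) = 1/(7553 + (50043 + 19878)) = 1/(7553 + 69921) = 1/77474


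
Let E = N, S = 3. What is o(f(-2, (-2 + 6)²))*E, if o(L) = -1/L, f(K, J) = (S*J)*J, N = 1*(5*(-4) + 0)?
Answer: 5/192 ≈ 0.026042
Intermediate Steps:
N = -20 (N = 1*(-20 + 0) = 1*(-20) = -20)
f(K, J) = 3*J² (f(K, J) = (3*J)*J = 3*J²)
E = -20
o(f(-2, (-2 + 6)²))*E = -1/(3*((-2 + 6)²)²)*(-20) = -1/(3*(4²)²)*(-20) = -1/(3*16²)*(-20) = -1/(3*256)*(-20) = -1/768*(-20) = 5/192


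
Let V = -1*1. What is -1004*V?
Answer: 1004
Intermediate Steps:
V = -1
-1004*V = -1004*(-1) = 1004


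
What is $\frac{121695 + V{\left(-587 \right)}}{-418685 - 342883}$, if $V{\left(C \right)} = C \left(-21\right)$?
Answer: $- \frac{22337}{126928} \approx -0.17598$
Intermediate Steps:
$V{\left(C \right)} = - 21 C$
$\frac{121695 + V{\left(-587 \right)}}{-418685 - 342883} = \frac{121695 - -12327}{-418685 - 342883} = \frac{121695 + 12327}{-761568} = 134022 \left(- \frac{1}{761568}\right) = - \frac{22337}{126928}$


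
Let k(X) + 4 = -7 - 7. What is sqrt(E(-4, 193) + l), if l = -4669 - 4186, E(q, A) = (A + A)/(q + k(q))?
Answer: I*sqrt(1073578)/11 ≈ 94.194*I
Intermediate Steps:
k(X) = -18 (k(X) = -4 + (-7 - 7) = -4 - 14 = -18)
E(q, A) = 2*A/(-18 + q) (E(q, A) = (A + A)/(q - 18) = (2*A)/(-18 + q) = 2*A/(-18 + q))
l = -8855
sqrt(E(-4, 193) + l) = sqrt(2*193/(-18 - 4) - 8855) = sqrt(2*193/(-22) - 8855) = sqrt(2*193*(-1/22) - 8855) = sqrt(-193/11 - 8855) = sqrt(-97598/11) = I*sqrt(1073578)/11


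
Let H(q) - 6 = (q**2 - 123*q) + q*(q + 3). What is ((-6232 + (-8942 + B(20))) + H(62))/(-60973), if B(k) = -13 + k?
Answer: 14913/60973 ≈ 0.24458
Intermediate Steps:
H(q) = 6 + q**2 - 123*q + q*(3 + q) (H(q) = 6 + ((q**2 - 123*q) + q*(q + 3)) = 6 + ((q**2 - 123*q) + q*(3 + q)) = 6 + (q**2 - 123*q + q*(3 + q)) = 6 + q**2 - 123*q + q*(3 + q))
((-6232 + (-8942 + B(20))) + H(62))/(-60973) = ((-6232 + (-8942 + (-13 + 20))) + (6 - 120*62 + 2*62**2))/(-60973) = ((-6232 + (-8942 + 7)) + (6 - 7440 + 2*3844))*(-1/60973) = ((-6232 - 8935) + (6 - 7440 + 7688))*(-1/60973) = (-15167 + 254)*(-1/60973) = -14913*(-1/60973) = 14913/60973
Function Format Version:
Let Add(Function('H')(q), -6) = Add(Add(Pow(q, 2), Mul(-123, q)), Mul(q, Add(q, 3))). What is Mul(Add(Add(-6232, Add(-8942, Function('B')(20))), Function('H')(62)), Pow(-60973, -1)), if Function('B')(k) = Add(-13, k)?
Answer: Rational(14913, 60973) ≈ 0.24458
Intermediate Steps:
Function('H')(q) = Add(6, Pow(q, 2), Mul(-123, q), Mul(q, Add(3, q))) (Function('H')(q) = Add(6, Add(Add(Pow(q, 2), Mul(-123, q)), Mul(q, Add(q, 3)))) = Add(6, Add(Add(Pow(q, 2), Mul(-123, q)), Mul(q, Add(3, q)))) = Add(6, Add(Pow(q, 2), Mul(-123, q), Mul(q, Add(3, q)))) = Add(6, Pow(q, 2), Mul(-123, q), Mul(q, Add(3, q))))
Mul(Add(Add(-6232, Add(-8942, Function('B')(20))), Function('H')(62)), Pow(-60973, -1)) = Mul(Add(Add(-6232, Add(-8942, Add(-13, 20))), Add(6, Mul(-120, 62), Mul(2, Pow(62, 2)))), Pow(-60973, -1)) = Mul(Add(Add(-6232, Add(-8942, 7)), Add(6, -7440, Mul(2, 3844))), Rational(-1, 60973)) = Mul(Add(Add(-6232, -8935), Add(6, -7440, 7688)), Rational(-1, 60973)) = Mul(Add(-15167, 254), Rational(-1, 60973)) = Mul(-14913, Rational(-1, 60973)) = Rational(14913, 60973)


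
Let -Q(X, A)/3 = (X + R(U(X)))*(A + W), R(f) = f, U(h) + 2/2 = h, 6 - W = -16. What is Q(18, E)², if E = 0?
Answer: 5336100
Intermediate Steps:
W = 22 (W = 6 - 1*(-16) = 6 + 16 = 22)
U(h) = -1 + h
Q(X, A) = -3*(-1 + 2*X)*(22 + A) (Q(X, A) = -3*(X + (-1 + X))*(A + 22) = -3*(-1 + 2*X)*(22 + A))
Q(18, E)² = (66 - 132*18 + 3*0 - 6*0*18)² = (66 - 2376 + 0 + 0)² = (-2310)² = 5336100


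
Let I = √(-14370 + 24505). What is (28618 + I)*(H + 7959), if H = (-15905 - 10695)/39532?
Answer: 2250867142846/9883 + 78652147*√10135/9883 ≈ 2.2855e+8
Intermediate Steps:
H = -6650/9883 (H = -26600*1/39532 = -6650/9883 ≈ -0.67287)
I = √10135 ≈ 100.67
(28618 + I)*(H + 7959) = (28618 + √10135)*(-6650/9883 + 7959) = (28618 + √10135)*(78652147/9883) = 2250867142846/9883 + 78652147*√10135/9883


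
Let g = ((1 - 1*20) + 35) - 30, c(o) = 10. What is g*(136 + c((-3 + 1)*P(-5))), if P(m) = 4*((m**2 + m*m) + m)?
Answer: -2044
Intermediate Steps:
P(m) = 4*m + 8*m**2 (P(m) = 4*((m**2 + m**2) + m) = 4*(2*m**2 + m) = 4*(m + 2*m**2) = 4*m + 8*m**2)
g = -14 (g = ((1 - 20) + 35) - 30 = (-19 + 35) - 30 = 16 - 30 = -14)
g*(136 + c((-3 + 1)*P(-5))) = -14*(136 + 10) = -14*146 = -2044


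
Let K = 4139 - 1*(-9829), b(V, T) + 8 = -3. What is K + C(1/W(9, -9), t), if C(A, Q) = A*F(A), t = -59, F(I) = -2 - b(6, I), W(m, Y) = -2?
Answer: 27927/2 ≈ 13964.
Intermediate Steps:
b(V, T) = -11 (b(V, T) = -8 - 3 = -11)
F(I) = 9 (F(I) = -2 - 1*(-11) = -2 + 11 = 9)
K = 13968 (K = 4139 + 9829 = 13968)
C(A, Q) = 9*A (C(A, Q) = A*9 = 9*A)
K + C(1/W(9, -9), t) = 13968 + 9/(-2) = 13968 + 9*(-½) = 13968 - 9/2 = 27927/2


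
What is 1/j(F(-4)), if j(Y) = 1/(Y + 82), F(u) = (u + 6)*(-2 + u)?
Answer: 70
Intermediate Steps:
F(u) = (-2 + u)*(6 + u) (F(u) = (6 + u)*(-2 + u) = (-2 + u)*(6 + u))
j(Y) = 1/(82 + Y)
1/j(F(-4)) = 1/(1/(82 + (-12 + (-4)**2 + 4*(-4)))) = 1/(1/(82 + (-12 + 16 - 16))) = 1/(1/(82 - 12)) = 1/(1/70) = 70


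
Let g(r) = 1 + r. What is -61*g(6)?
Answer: -427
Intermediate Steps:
-61*g(6) = -61*(1 + 6) = -61*7 = -427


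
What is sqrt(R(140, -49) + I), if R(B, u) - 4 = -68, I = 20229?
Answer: sqrt(20165) ≈ 142.00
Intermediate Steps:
R(B, u) = -64 (R(B, u) = 4 - 68 = -64)
sqrt(R(140, -49) + I) = sqrt(-64 + 20229) = sqrt(20165)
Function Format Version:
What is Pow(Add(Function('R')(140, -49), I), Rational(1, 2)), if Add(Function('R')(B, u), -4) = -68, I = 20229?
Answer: Pow(20165, Rational(1, 2)) ≈ 142.00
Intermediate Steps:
Function('R')(B, u) = -64 (Function('R')(B, u) = Add(4, -68) = -64)
Pow(Add(Function('R')(140, -49), I), Rational(1, 2)) = Pow(Add(-64, 20229), Rational(1, 2)) = Pow(20165, Rational(1, 2))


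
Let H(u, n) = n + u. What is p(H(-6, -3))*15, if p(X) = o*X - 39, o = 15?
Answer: -2610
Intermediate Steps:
p(X) = -39 + 15*X (p(X) = 15*X - 39 = -39 + 15*X)
p(H(-6, -3))*15 = (-39 + 15*(-3 - 6))*15 = (-39 + 15*(-9))*15 = (-39 - 135)*15 = -174*15 = -2610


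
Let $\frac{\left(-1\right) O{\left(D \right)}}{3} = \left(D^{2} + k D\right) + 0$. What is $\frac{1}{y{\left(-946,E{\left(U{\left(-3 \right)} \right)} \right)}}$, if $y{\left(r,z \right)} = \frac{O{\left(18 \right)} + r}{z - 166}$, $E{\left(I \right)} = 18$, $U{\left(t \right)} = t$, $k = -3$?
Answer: $\frac{37}{439} \approx 0.084282$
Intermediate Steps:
$O{\left(D \right)} = - 3 D^{2} + 9 D$ ($O{\left(D \right)} = - 3 \left(\left(D^{2} - 3 D\right) + 0\right) = - 3 \left(D^{2} - 3 D\right) = - 3 D^{2} + 9 D$)
$y{\left(r,z \right)} = \frac{-810 + r}{-166 + z}$ ($y{\left(r,z \right)} = \frac{3 \cdot 18 \left(3 - 18\right) + r}{z - 166} = \frac{3 \cdot 18 \left(3 - 18\right) + r}{-166 + z} = \frac{3 \cdot 18 \left(-15\right) + r}{-166 + z} = \frac{-810 + r}{-166 + z}$)
$\frac{1}{y{\left(-946,E{\left(U{\left(-3 \right)} \right)} \right)}} = \frac{1}{\frac{1}{-166 + 18} \left(-810 - 946\right)} = \frac{1}{\frac{1}{-148} \left(-1756\right)} = \frac{1}{\left(- \frac{1}{148}\right) \left(-1756\right)} = \frac{1}{\frac{439}{37}} = \frac{37}{439}$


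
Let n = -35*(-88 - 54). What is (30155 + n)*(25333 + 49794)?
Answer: 2638835875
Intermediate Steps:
n = 4970 (n = -35*(-142) = 4970)
(30155 + n)*(25333 + 49794) = (30155 + 4970)*(25333 + 49794) = 35125*75127 = 2638835875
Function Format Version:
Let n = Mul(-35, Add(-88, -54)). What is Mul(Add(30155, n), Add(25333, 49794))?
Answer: 2638835875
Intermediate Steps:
n = 4970 (n = Mul(-35, -142) = 4970)
Mul(Add(30155, n), Add(25333, 49794)) = Mul(Add(30155, 4970), Add(25333, 49794)) = Mul(35125, 75127) = 2638835875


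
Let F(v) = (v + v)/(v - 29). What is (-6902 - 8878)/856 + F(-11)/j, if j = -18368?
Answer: -724618777/39307520 ≈ -18.435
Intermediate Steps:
F(v) = 2*v/(-29 + v) (F(v) = (2*v)/(-29 + v) = 2*v/(-29 + v))
(-6902 - 8878)/856 + F(-11)/j = (-6902 - 8878)/856 + (2*(-11)/(-29 - 11))/(-18368) = -15780*1/856 + (2*(-11)/(-40))*(-1/18368) = -3945/214 + (2*(-11)*(-1/40))*(-1/18368) = -3945/214 + (11/20)*(-1/18368) = -3945/214 - 11/367360 = -724618777/39307520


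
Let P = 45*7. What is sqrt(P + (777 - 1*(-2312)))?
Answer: 2*sqrt(851) ≈ 58.344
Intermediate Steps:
P = 315
sqrt(P + (777 - 1*(-2312))) = sqrt(315 + (777 - 1*(-2312))) = sqrt(315 + (777 + 2312)) = sqrt(315 + 3089) = sqrt(3404) = 2*sqrt(851)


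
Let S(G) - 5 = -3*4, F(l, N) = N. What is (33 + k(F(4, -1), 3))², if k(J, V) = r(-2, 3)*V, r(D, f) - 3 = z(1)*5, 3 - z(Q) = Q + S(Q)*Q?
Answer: 31329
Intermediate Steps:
S(G) = -7 (S(G) = 5 - 3*4 = 5 - 12 = -7)
z(Q) = 3 + 6*Q (z(Q) = 3 - (Q - 7*Q) = 3 - (-6)*Q = 3 + 6*Q)
r(D, f) = 48 (r(D, f) = 3 + (3 + 6*1)*5 = 3 + (3 + 6)*5 = 3 + 9*5 = 3 + 45 = 48)
k(J, V) = 48*V
(33 + k(F(4, -1), 3))² = (33 + 48*3)² = (33 + 144)² = 177² = 31329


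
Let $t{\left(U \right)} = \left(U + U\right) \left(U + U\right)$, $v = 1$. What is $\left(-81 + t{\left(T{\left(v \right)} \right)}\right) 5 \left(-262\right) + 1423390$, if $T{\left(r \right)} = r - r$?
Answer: $1529500$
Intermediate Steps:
$T{\left(r \right)} = 0$
$t{\left(U \right)} = 4 U^{2}$ ($t{\left(U \right)} = 2 U 2 U = 4 U^{2}$)
$\left(-81 + t{\left(T{\left(v \right)} \right)}\right) 5 \left(-262\right) + 1423390 = \left(-81 + 4 \cdot 0^{2}\right) 5 \left(-262\right) + 1423390 = \left(-81 + 4 \cdot 0\right) \left(-1310\right) + 1423390 = \left(-81 + 0\right) \left(-1310\right) + 1423390 = \left(-81\right) \left(-1310\right) + 1423390 = 106110 + 1423390 = 1529500$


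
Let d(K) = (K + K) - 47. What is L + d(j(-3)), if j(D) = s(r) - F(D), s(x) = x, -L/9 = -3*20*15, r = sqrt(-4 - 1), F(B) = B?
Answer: 8059 + 2*I*sqrt(5) ≈ 8059.0 + 4.4721*I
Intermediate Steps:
r = I*sqrt(5) (r = sqrt(-5) = I*sqrt(5) ≈ 2.2361*I)
L = 8100 (L = -9*(-3*20)*15 = -(-540)*15 = -9*(-900) = 8100)
j(D) = -D + I*sqrt(5) (j(D) = I*sqrt(5) - D = -D + I*sqrt(5))
d(K) = -47 + 2*K (d(K) = 2*K - 47 = -47 + 2*K)
L + d(j(-3)) = 8100 + (-47 + 2*(-1*(-3) + I*sqrt(5))) = 8100 + (-47 + 2*(3 + I*sqrt(5))) = 8100 + (-47 + (6 + 2*I*sqrt(5))) = 8100 + (-41 + 2*I*sqrt(5)) = 8059 + 2*I*sqrt(5)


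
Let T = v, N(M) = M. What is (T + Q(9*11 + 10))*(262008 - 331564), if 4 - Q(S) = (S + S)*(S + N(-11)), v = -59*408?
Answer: 3160068192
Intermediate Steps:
v = -24072
T = -24072
Q(S) = 4 - 2*S*(-11 + S) (Q(S) = 4 - (S + S)*(S - 11) = 4 - 2*S*(-11 + S))
(T + Q(9*11 + 10))*(262008 - 331564) = (-24072 + (4 - 2*(9*11 + 10)**2 + 22*(9*11 + 10)))*(262008 - 331564) = (-24072 + (4 - 2*(99 + 10)**2 + 22*(99 + 10)))*(-69556) = (-24072 + (4 - 2*109**2 + 22*109))*(-69556) = (-24072 + (4 - 2*11881 + 2398))*(-69556) = (-24072 + (4 - 23762 + 2398))*(-69556) = (-24072 - 21360)*(-69556) = -45432*(-69556) = 3160068192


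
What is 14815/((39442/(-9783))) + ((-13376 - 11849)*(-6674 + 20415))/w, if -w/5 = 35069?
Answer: -2348479226515/1383191498 ≈ -1697.9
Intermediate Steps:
w = -175345 (w = -5*35069 = -175345)
14815/((39442/(-9783))) + ((-13376 - 11849)*(-6674 + 20415))/w = 14815/((39442/(-9783))) + ((-13376 - 11849)*(-6674 + 20415))/(-175345) = 14815/((39442*(-1/9783))) - 25225*13741*(-1/175345) = 14815/(-39442/9783) - 346616725*(-1/175345) = 14815*(-9783/39442) + 69323345/35069 = -144935145/39442 + 69323345/35069 = -2348479226515/1383191498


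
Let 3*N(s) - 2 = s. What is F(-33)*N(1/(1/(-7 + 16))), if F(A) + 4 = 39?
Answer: 385/3 ≈ 128.33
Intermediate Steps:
F(A) = 35 (F(A) = -4 + 39 = 35)
N(s) = ⅔ + s/3
F(-33)*N(1/(1/(-7 + 16))) = 35*(⅔ + 1/(3*(1/(-7 + 16)))) = 35*(⅔ + 1/(3*(1/9))) = 35*(⅔ + 1/(3*(⅑))) = 35*(⅔ + (⅓)*9) = 35*(⅔ + 3) = 35*(11/3) = 385/3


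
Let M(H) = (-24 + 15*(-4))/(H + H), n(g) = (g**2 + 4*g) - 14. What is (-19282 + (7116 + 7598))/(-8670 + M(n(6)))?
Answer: 105064/199431 ≈ 0.52682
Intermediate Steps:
n(g) = -14 + g**2 + 4*g
M(H) = -42/H (M(H) = (-24 - 60)/((2*H)) = -42/H)
(-19282 + (7116 + 7598))/(-8670 + M(n(6))) = (-19282 + (7116 + 7598))/(-8670 - 42/(-14 + 6**2 + 4*6)) = (-19282 + 14714)/(-8670 - 42/(-14 + 36 + 24)) = -4568/(-8670 - 42/46) = -4568/(-8670 - 42*1/46) = -4568/(-8670 - 21/23) = -4568/(-199431/23) = -4568*(-23/199431) = 105064/199431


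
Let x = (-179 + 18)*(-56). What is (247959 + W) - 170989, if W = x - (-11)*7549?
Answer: 169025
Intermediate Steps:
x = 9016 (x = -161*(-56) = 9016)
W = 92055 (W = 9016 - (-11)*7549 = 9016 - 1*(-83039) = 9016 + 83039 = 92055)
(247959 + W) - 170989 = (247959 + 92055) - 170989 = 340014 - 170989 = 169025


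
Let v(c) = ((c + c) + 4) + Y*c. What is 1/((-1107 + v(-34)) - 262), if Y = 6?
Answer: -1/1637 ≈ -0.00061087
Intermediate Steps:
v(c) = 4 + 8*c (v(c) = ((c + c) + 4) + 6*c = (2*c + 4) + 6*c = (4 + 2*c) + 6*c = 4 + 8*c)
1/((-1107 + v(-34)) - 262) = 1/((-1107 + (4 + 8*(-34))) - 262) = 1/((-1107 + (4 - 272)) - 262) = 1/((-1107 - 268) - 262) = 1/(-1375 - 262) = 1/(-1637) = -1/1637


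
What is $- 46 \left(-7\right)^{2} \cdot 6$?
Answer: $-13524$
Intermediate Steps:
$- 46 \left(-7\right)^{2} \cdot 6 = - 46 \cdot 49 \cdot 6 = \left(-46\right) 294 = -13524$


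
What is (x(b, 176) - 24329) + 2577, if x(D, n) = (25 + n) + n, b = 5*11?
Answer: -21375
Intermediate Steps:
b = 55
x(D, n) = 25 + 2*n
(x(b, 176) - 24329) + 2577 = ((25 + 2*176) - 24329) + 2577 = ((25 + 352) - 24329) + 2577 = (377 - 24329) + 2577 = -23952 + 2577 = -21375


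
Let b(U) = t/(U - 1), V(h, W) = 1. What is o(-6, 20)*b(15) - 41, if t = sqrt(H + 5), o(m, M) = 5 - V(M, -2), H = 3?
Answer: -41 + 4*sqrt(2)/7 ≈ -40.192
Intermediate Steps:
o(m, M) = 4 (o(m, M) = 5 - 1*1 = 5 - 1 = 4)
t = 2*sqrt(2) (t = sqrt(3 + 5) = sqrt(8) = 2*sqrt(2) ≈ 2.8284)
b(U) = 2*sqrt(2)/(-1 + U) (b(U) = (2*sqrt(2))/(U - 1) = (2*sqrt(2))/(-1 + U) = 2*sqrt(2)/(-1 + U))
o(-6, 20)*b(15) - 41 = 4*(2*sqrt(2)/(-1 + 15)) - 41 = 4*(2*sqrt(2)/14) - 41 = 4*(2*sqrt(2)*(1/14)) - 41 = 4*(sqrt(2)/7) - 41 = 4*sqrt(2)/7 - 41 = -41 + 4*sqrt(2)/7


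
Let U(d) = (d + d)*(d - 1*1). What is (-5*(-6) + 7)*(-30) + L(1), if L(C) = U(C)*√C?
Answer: -1110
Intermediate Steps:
U(d) = 2*d*(-1 + d) (U(d) = (2*d)*(d - 1) = (2*d)*(-1 + d) = 2*d*(-1 + d))
L(C) = 2*C^(3/2)*(-1 + C) (L(C) = (2*C*(-1 + C))*√C = 2*C^(3/2)*(-1 + C))
(-5*(-6) + 7)*(-30) + L(1) = (-5*(-6) + 7)*(-30) + 2*1^(3/2)*(-1 + 1) = (30 + 7)*(-30) + 2*1*0 = 37*(-30) + 0 = -1110 + 0 = -1110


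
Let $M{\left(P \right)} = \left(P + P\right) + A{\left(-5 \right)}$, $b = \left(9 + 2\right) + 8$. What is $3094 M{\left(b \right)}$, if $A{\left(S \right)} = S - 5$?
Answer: $86632$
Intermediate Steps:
$b = 19$ ($b = 11 + 8 = 19$)
$A{\left(S \right)} = -5 + S$ ($A{\left(S \right)} = S - 5 = -5 + S$)
$M{\left(P \right)} = -10 + 2 P$ ($M{\left(P \right)} = \left(P + P\right) - 10 = 2 P - 10 = -10 + 2 P$)
$3094 M{\left(b \right)} = 3094 \left(-10 + 2 \cdot 19\right) = 3094 \left(-10 + 38\right) = 3094 \cdot 28 = 86632$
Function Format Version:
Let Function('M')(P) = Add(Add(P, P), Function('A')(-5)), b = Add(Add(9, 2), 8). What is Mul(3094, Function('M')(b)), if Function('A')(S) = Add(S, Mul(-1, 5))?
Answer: 86632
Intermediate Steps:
b = 19 (b = Add(11, 8) = 19)
Function('A')(S) = Add(-5, S) (Function('A')(S) = Add(S, -5) = Add(-5, S))
Function('M')(P) = Add(-10, Mul(2, P)) (Function('M')(P) = Add(Add(P, P), Add(-5, -5)) = Add(Mul(2, P), -10) = Add(-10, Mul(2, P)))
Mul(3094, Function('M')(b)) = Mul(3094, Add(-10, Mul(2, 19))) = Mul(3094, Add(-10, 38)) = Mul(3094, 28) = 86632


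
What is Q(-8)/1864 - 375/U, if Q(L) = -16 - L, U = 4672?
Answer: -92047/1088576 ≈ -0.084557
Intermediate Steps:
Q(-8)/1864 - 375/U = (-16 - 1*(-8))/1864 - 375/4672 = (-16 + 8)*(1/1864) - 375*1/4672 = -8*1/1864 - 375/4672 = -1/233 - 375/4672 = -92047/1088576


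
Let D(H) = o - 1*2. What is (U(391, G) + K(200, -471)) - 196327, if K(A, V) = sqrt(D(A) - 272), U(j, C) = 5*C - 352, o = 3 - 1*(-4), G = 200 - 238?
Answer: -196869 + I*sqrt(267) ≈ -1.9687e+5 + 16.34*I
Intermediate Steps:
G = -38
o = 7 (o = 3 + 4 = 7)
U(j, C) = -352 + 5*C
D(H) = 5 (D(H) = 7 - 1*2 = 7 - 2 = 5)
K(A, V) = I*sqrt(267) (K(A, V) = sqrt(5 - 272) = sqrt(-267) = I*sqrt(267))
(U(391, G) + K(200, -471)) - 196327 = ((-352 + 5*(-38)) + I*sqrt(267)) - 196327 = ((-352 - 190) + I*sqrt(267)) - 196327 = (-542 + I*sqrt(267)) - 196327 = -196869 + I*sqrt(267)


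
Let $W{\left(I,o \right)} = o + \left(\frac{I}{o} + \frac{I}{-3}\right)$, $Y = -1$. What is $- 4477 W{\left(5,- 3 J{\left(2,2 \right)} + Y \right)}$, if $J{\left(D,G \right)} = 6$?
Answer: $\frac{5341061}{57} \approx 93703.0$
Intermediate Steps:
$W{\left(I,o \right)} = o - \frac{I}{3} + \frac{I}{o}$ ($W{\left(I,o \right)} = o + \left(\frac{I}{o} + I \left(- \frac{1}{3}\right)\right) = o - \left(\frac{I}{3} - \frac{I}{o}\right) = o - \frac{I}{3} + \frac{I}{o}$)
$- 4477 W{\left(5,- 3 J{\left(2,2 \right)} + Y \right)} = - 4477 \left(\left(\left(-3\right) 6 - 1\right) - \frac{5}{3} + \frac{5}{\left(-3\right) 6 - 1}\right) = - 4477 \left(\left(-18 - 1\right) - \frac{5}{3} + \frac{5}{-18 - 1}\right) = - 4477 \left(-19 - \frac{5}{3} + \frac{5}{-19}\right) = - 4477 \left(-19 - \frac{5}{3} + 5 \left(- \frac{1}{19}\right)\right) = - 4477 \left(-19 - \frac{5}{3} - \frac{5}{19}\right) = \left(-4477\right) \left(- \frac{1193}{57}\right) = \frac{5341061}{57}$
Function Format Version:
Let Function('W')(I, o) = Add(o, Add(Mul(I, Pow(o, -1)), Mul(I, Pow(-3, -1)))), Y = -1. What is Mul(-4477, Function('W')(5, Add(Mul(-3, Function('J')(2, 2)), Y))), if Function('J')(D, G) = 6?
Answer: Rational(5341061, 57) ≈ 93703.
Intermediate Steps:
Function('W')(I, o) = Add(o, Mul(Rational(-1, 3), I), Mul(I, Pow(o, -1))) (Function('W')(I, o) = Add(o, Add(Mul(I, Pow(o, -1)), Mul(I, Rational(-1, 3)))) = Add(o, Add(Mul(I, Pow(o, -1)), Mul(Rational(-1, 3), I))) = Add(o, Add(Mul(Rational(-1, 3), I), Mul(I, Pow(o, -1)))) = Add(o, Mul(Rational(-1, 3), I), Mul(I, Pow(o, -1))))
Mul(-4477, Function('W')(5, Add(Mul(-3, Function('J')(2, 2)), Y))) = Mul(-4477, Add(Add(Mul(-3, 6), -1), Mul(Rational(-1, 3), 5), Mul(5, Pow(Add(Mul(-3, 6), -1), -1)))) = Mul(-4477, Add(Add(-18, -1), Rational(-5, 3), Mul(5, Pow(Add(-18, -1), -1)))) = Mul(-4477, Add(-19, Rational(-5, 3), Mul(5, Pow(-19, -1)))) = Mul(-4477, Add(-19, Rational(-5, 3), Mul(5, Rational(-1, 19)))) = Mul(-4477, Add(-19, Rational(-5, 3), Rational(-5, 19))) = Mul(-4477, Rational(-1193, 57)) = Rational(5341061, 57)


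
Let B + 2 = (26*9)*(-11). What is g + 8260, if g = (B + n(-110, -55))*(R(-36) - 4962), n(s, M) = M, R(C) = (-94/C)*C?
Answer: 13310596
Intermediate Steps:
R(C) = -94
B = -2576 (B = -2 + (26*9)*(-11) = -2 + 234*(-11) = -2 - 2574 = -2576)
g = 13302336 (g = (-2576 - 55)*(-94 - 4962) = -2631*(-5056) = 13302336)
g + 8260 = 13302336 + 8260 = 13310596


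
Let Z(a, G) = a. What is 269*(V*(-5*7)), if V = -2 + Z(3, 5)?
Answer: -9415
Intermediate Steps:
V = 1 (V = -2 + 3 = 1)
269*(V*(-5*7)) = 269*(1*(-5*7)) = 269*(1*(-35)) = 269*(-35) = -9415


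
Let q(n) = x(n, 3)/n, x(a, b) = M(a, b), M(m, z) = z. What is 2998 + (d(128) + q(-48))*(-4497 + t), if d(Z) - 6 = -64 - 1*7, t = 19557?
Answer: -3907373/4 ≈ -9.7684e+5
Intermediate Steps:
x(a, b) = b
q(n) = 3/n
d(Z) = -65 (d(Z) = 6 + (-64 - 1*7) = 6 + (-64 - 7) = 6 - 71 = -65)
2998 + (d(128) + q(-48))*(-4497 + t) = 2998 + (-65 + 3/(-48))*(-4497 + 19557) = 2998 + (-65 + 3*(-1/48))*15060 = 2998 + (-65 - 1/16)*15060 = 2998 - 1041/16*15060 = 2998 - 3919365/4 = -3907373/4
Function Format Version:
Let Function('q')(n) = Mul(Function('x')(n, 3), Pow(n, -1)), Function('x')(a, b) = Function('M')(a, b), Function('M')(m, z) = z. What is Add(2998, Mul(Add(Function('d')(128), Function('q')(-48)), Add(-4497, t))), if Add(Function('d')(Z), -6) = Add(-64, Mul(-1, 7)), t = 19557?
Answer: Rational(-3907373, 4) ≈ -9.7684e+5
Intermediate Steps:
Function('x')(a, b) = b
Function('q')(n) = Mul(3, Pow(n, -1))
Function('d')(Z) = -65 (Function('d')(Z) = Add(6, Add(-64, Mul(-1, 7))) = Add(6, Add(-64, -7)) = Add(6, -71) = -65)
Add(2998, Mul(Add(Function('d')(128), Function('q')(-48)), Add(-4497, t))) = Add(2998, Mul(Add(-65, Mul(3, Pow(-48, -1))), Add(-4497, 19557))) = Add(2998, Mul(Add(-65, Mul(3, Rational(-1, 48))), 15060)) = Add(2998, Mul(Add(-65, Rational(-1, 16)), 15060)) = Add(2998, Mul(Rational(-1041, 16), 15060)) = Add(2998, Rational(-3919365, 4)) = Rational(-3907373, 4)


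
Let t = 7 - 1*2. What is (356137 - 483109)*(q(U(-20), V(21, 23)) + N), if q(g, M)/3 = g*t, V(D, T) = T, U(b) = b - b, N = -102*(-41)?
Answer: -530996904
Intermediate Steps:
N = 4182
U(b) = 0
t = 5 (t = 7 - 2 = 5)
q(g, M) = 15*g (q(g, M) = 3*(g*5) = 3*(5*g) = 15*g)
(356137 - 483109)*(q(U(-20), V(21, 23)) + N) = (356137 - 483109)*(15*0 + 4182) = -126972*(0 + 4182) = -126972*4182 = -530996904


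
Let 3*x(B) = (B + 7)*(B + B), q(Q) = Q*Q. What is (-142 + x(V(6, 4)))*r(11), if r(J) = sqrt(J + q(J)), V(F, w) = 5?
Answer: -204*sqrt(33) ≈ -1171.9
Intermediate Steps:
q(Q) = Q**2
r(J) = sqrt(J + J**2)
x(B) = 2*B*(7 + B)/3 (x(B) = ((B + 7)*(B + B))/3 = ((7 + B)*(2*B))/3 = (2*B*(7 + B))/3 = 2*B*(7 + B)/3)
(-142 + x(V(6, 4)))*r(11) = (-142 + (2/3)*5*(7 + 5))*sqrt(11*(1 + 11)) = (-142 + (2/3)*5*12)*sqrt(11*12) = (-142 + 40)*sqrt(132) = -204*sqrt(33)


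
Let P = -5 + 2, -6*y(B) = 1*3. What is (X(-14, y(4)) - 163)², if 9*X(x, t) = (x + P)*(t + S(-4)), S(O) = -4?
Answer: 95481/4 ≈ 23870.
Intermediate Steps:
y(B) = -½ (y(B) = -3/6 = -⅙*3 = -½)
P = -3
X(x, t) = (-4 + t)*(-3 + x)/9 (X(x, t) = ((x - 3)*(t - 4))/9 = ((-3 + x)*(-4 + t))/9 = ((-4 + t)*(-3 + x))/9 = (-4 + t)*(-3 + x)/9)
(X(-14, y(4)) - 163)² = ((4/3 - 4/9*(-14) - ⅓*(-½) + (⅑)*(-½)*(-14)) - 163)² = ((4/3 + 56/9 + ⅙ + 7/9) - 163)² = (17/2 - 163)² = (-309/2)² = 95481/4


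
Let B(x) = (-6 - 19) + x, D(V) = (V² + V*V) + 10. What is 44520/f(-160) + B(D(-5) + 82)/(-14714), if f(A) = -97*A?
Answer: 8165643/2854516 ≈ 2.8606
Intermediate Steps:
D(V) = 10 + 2*V² (D(V) = (V² + V²) + 10 = 2*V² + 10 = 10 + 2*V²)
B(x) = -25 + x
44520/f(-160) + B(D(-5) + 82)/(-14714) = 44520/((-97*(-160))) + (-25 + ((10 + 2*(-5)²) + 82))/(-14714) = 44520/15520 + (-25 + ((10 + 2*25) + 82))*(-1/14714) = 44520*(1/15520) + (-25 + ((10 + 50) + 82))*(-1/14714) = 1113/388 + (-25 + (60 + 82))*(-1/14714) = 1113/388 + (-25 + 142)*(-1/14714) = 1113/388 + 117*(-1/14714) = 1113/388 - 117/14714 = 8165643/2854516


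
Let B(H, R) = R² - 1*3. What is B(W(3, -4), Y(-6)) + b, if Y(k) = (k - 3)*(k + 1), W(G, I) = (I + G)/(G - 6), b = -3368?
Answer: -1346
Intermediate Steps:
W(G, I) = (G + I)/(-6 + G)
Y(k) = (1 + k)*(-3 + k) (Y(k) = (-3 + k)*(1 + k) = (1 + k)*(-3 + k))
B(H, R) = -3 + R² (B(H, R) = R² - 3 = -3 + R²)
B(W(3, -4), Y(-6)) + b = (-3 + (-3 + (-6)² - 2*(-6))²) - 3368 = (-3 + (-3 + 36 + 12)²) - 3368 = (-3 + 45²) - 3368 = (-3 + 2025) - 3368 = 2022 - 3368 = -1346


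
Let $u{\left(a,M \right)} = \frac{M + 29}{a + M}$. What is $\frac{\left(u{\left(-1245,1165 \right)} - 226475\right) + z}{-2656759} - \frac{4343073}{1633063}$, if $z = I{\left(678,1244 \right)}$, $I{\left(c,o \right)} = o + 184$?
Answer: $- \frac{446838319119229}{173546192912680} \approx -2.5748$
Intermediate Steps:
$u{\left(a,M \right)} = \frac{29 + M}{M + a}$
$I{\left(c,o \right)} = 184 + o$
$z = 1428$ ($z = 184 + 1244 = 1428$)
$\frac{\left(u{\left(-1245,1165 \right)} - 226475\right) + z}{-2656759} - \frac{4343073}{1633063} = \frac{\left(\frac{29 + 1165}{1165 - 1245} - 226475\right) + 1428}{-2656759} - \frac{4343073}{1633063} = \left(\left(\frac{1}{-80} \cdot 1194 - 226475\right) + 1428\right) \left(- \frac{1}{2656759}\right) - \frac{4343073}{1633063} = \left(\left(\left(- \frac{1}{80}\right) 1194 - 226475\right) + 1428\right) \left(- \frac{1}{2656759}\right) - \frac{4343073}{1633063} = \left(\left(- \frac{597}{40} - 226475\right) + 1428\right) \left(- \frac{1}{2656759}\right) - \frac{4343073}{1633063} = \left(- \frac{9059597}{40} + 1428\right) \left(- \frac{1}{2656759}\right) - \frac{4343073}{1633063} = \left(- \frac{9002477}{40}\right) \left(- \frac{1}{2656759}\right) - \frac{4343073}{1633063} = \frac{9002477}{106270360} - \frac{4343073}{1633063} = - \frac{446838319119229}{173546192912680}$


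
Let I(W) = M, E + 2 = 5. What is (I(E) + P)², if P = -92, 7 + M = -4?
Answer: 10609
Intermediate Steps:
E = 3 (E = -2 + 5 = 3)
M = -11 (M = -7 - 4 = -11)
I(W) = -11
(I(E) + P)² = (-11 - 92)² = (-103)² = 10609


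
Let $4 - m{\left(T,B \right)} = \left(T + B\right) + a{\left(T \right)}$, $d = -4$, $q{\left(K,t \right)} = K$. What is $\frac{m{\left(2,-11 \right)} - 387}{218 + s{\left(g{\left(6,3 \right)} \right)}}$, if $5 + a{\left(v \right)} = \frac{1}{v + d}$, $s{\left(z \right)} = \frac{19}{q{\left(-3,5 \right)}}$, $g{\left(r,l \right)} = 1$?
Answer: $- \frac{2211}{1270} \approx -1.7409$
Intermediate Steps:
$s{\left(z \right)} = - \frac{19}{3}$ ($s{\left(z \right)} = \frac{19}{-3} = 19 \left(- \frac{1}{3}\right) = - \frac{19}{3}$)
$a{\left(v \right)} = -5 + \frac{1}{-4 + v}$ ($a{\left(v \right)} = -5 + \frac{1}{v - 4} = -5 + \frac{1}{-4 + v}$)
$m{\left(T,B \right)} = 4 - B - T - \frac{21 - 5 T}{-4 + T}$ ($m{\left(T,B \right)} = 4 - \left(\left(T + B\right) + \frac{21 - 5 T}{-4 + T}\right) = 4 - \left(\left(B + T\right) + \frac{21 - 5 T}{-4 + T}\right) = 4 - \left(B + T + \frac{21 - 5 T}{-4 + T}\right) = 4 - B - T - \frac{21 - 5 T}{-4 + T}$)
$\frac{m{\left(2,-11 \right)} - 387}{218 + s{\left(g{\left(6,3 \right)} \right)}} = \frac{\frac{-21 + 5 \cdot 2 + \left(-4 + 2\right) \left(4 - -11 - 2\right)}{-4 + 2} - 387}{218 - \frac{19}{3}} = \frac{\frac{-21 + 10 - 2 \left(4 + 11 - 2\right)}{-2} - 387}{\frac{635}{3}} = \left(- \frac{-21 + 10 - 26}{2} - 387\right) \frac{3}{635} = \left(\left(- \frac{1}{2}\right) \left(-37\right) - 387\right) \frac{3}{635} = \left(\frac{37}{2} - 387\right) \frac{3}{635} = \left(- \frac{737}{2}\right) \frac{3}{635} = - \frac{2211}{1270}$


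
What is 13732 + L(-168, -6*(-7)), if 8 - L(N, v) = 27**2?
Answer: 13011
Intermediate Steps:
L(N, v) = -721 (L(N, v) = 8 - 1*27**2 = 8 - 1*729 = 8 - 729 = -721)
13732 + L(-168, -6*(-7)) = 13732 - 721 = 13011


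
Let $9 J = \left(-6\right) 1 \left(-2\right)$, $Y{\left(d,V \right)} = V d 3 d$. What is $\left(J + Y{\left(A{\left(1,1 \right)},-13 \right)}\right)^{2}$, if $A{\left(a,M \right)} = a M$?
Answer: $\frac{12769}{9} \approx 1418.8$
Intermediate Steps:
$A{\left(a,M \right)} = M a$
$Y{\left(d,V \right)} = 3 V d^{2}$ ($Y{\left(d,V \right)} = 3 V d d = 3 V d^{2}$)
$J = \frac{4}{3}$ ($J = \frac{\left(-6\right) 1 \left(-2\right)}{9} = \frac{\left(-6\right) \left(-2\right)}{9} = \frac{1}{9} \cdot 12 = \frac{4}{3} \approx 1.3333$)
$\left(J + Y{\left(A{\left(1,1 \right)},-13 \right)}\right)^{2} = \left(\frac{4}{3} + 3 \left(-13\right) \left(1 \cdot 1\right)^{2}\right)^{2} = \left(\frac{4}{3} + 3 \left(-13\right) 1^{2}\right)^{2} = \left(\frac{4}{3} + 3 \left(-13\right) 1\right)^{2} = \left(\frac{4}{3} - 39\right)^{2} = \left(- \frac{113}{3}\right)^{2} = \frac{12769}{9}$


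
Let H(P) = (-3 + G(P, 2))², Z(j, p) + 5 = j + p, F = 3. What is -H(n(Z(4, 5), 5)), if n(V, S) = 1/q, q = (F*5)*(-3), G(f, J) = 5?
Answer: -4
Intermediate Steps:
Z(j, p) = -5 + j + p (Z(j, p) = -5 + (j + p) = -5 + j + p)
q = -45 (q = (3*5)*(-3) = 15*(-3) = -45)
n(V, S) = -1/45 (n(V, S) = 1/(-45) = -1/45)
H(P) = 4 (H(P) = (-3 + 5)² = 2² = 4)
-H(n(Z(4, 5), 5)) = -1*4 = -4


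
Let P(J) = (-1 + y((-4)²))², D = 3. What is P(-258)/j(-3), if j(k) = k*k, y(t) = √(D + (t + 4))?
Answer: (1 - √23)²/9 ≈ 1.6009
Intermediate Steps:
y(t) = √(7 + t) (y(t) = √(3 + (t + 4)) = √(3 + (4 + t)) = √(7 + t))
j(k) = k²
P(J) = (-1 + √23)² (P(J) = (-1 + √(7 + (-4)²))² = (-1 + √(7 + 16))² = (-1 + √23)²)
P(-258)/j(-3) = (1 - √23)²/((-3)²) = (1 - √23)²/9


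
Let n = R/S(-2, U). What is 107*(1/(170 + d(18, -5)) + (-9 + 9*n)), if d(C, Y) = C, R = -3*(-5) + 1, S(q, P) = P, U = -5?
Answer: -3801389/940 ≈ -4044.0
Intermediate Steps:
R = 16 (R = 15 + 1 = 16)
n = -16/5 (n = 16/(-5) = 16*(-⅕) = -16/5 ≈ -3.2000)
107*(1/(170 + d(18, -5)) + (-9 + 9*n)) = 107*(1/(170 + 18) + (-9 + 9*(-16/5))) = 107*(1/188 + (-9 - 144/5)) = 107*(1/188 - 189/5) = 107*(-35527/940) = -3801389/940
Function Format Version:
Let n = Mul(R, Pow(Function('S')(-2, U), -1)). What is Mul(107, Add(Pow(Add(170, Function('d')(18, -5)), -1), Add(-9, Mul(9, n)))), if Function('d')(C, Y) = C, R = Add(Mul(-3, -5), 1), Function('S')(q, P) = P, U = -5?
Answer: Rational(-3801389, 940) ≈ -4044.0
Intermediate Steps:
R = 16 (R = Add(15, 1) = 16)
n = Rational(-16, 5) (n = Mul(16, Pow(-5, -1)) = Mul(16, Rational(-1, 5)) = Rational(-16, 5) ≈ -3.2000)
Mul(107, Add(Pow(Add(170, Function('d')(18, -5)), -1), Add(-9, Mul(9, n)))) = Mul(107, Add(Pow(Add(170, 18), -1), Add(-9, Mul(9, Rational(-16, 5))))) = Mul(107, Add(Pow(188, -1), Add(-9, Rational(-144, 5)))) = Mul(107, Add(Rational(1, 188), Rational(-189, 5))) = Mul(107, Rational(-35527, 940)) = Rational(-3801389, 940)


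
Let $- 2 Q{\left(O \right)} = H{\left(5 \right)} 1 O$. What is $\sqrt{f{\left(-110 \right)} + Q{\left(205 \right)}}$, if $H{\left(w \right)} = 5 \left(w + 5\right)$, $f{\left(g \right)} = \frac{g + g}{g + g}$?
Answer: $2 i \sqrt{1281} \approx 71.582 i$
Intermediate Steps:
$f{\left(g \right)} = 1$ ($f{\left(g \right)} = \frac{2 g}{2 g} = 2 g \frac{1}{2 g} = 1$)
$H{\left(w \right)} = 25 + 5 w$ ($H{\left(w \right)} = 5 \left(5 + w\right) = 25 + 5 w$)
$Q{\left(O \right)} = - 25 O$ ($Q{\left(O \right)} = - \frac{\left(25 + 5 \cdot 5\right) 1 O}{2} = - \frac{\left(25 + 25\right) 1 O}{2} = - \frac{50 \cdot 1 O}{2} = - \frac{50 O}{2} = - 25 O$)
$\sqrt{f{\left(-110 \right)} + Q{\left(205 \right)}} = \sqrt{1 - 5125} = \sqrt{-5124} = 2 i \sqrt{1281}$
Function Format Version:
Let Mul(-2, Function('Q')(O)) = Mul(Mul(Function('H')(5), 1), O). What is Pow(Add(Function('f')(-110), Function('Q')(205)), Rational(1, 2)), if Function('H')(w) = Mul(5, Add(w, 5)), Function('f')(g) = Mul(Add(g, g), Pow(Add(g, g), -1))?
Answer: Mul(2, I, Pow(1281, Rational(1, 2))) ≈ Mul(71.582, I)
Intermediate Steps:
Function('f')(g) = 1 (Function('f')(g) = Mul(Mul(2, g), Pow(Mul(2, g), -1)) = Mul(Mul(2, g), Mul(Rational(1, 2), Pow(g, -1))) = 1)
Function('H')(w) = Add(25, Mul(5, w)) (Function('H')(w) = Mul(5, Add(5, w)) = Add(25, Mul(5, w)))
Function('Q')(O) = Mul(-25, O) (Function('Q')(O) = Mul(Rational(-1, 2), Mul(Mul(Add(25, Mul(5, 5)), 1), O)) = Mul(Rational(-1, 2), Mul(Mul(Add(25, 25), 1), O)) = Mul(Rational(-1, 2), Mul(Mul(50, 1), O)) = Mul(Rational(-1, 2), Mul(50, O)) = Mul(-25, O))
Pow(Add(Function('f')(-110), Function('Q')(205)), Rational(1, 2)) = Pow(Add(1, Mul(-25, 205)), Rational(1, 2)) = Pow(Add(1, -5125), Rational(1, 2)) = Pow(-5124, Rational(1, 2)) = Mul(2, I, Pow(1281, Rational(1, 2)))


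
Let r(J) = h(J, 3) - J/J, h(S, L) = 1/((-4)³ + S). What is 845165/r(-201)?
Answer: -223968725/266 ≈ -8.4199e+5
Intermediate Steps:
h(S, L) = 1/(-64 + S)
r(J) = -1 + 1/(-64 + J) (r(J) = 1/(-64 + J) - J/J = 1/(-64 + J) - 1*1 = 1/(-64 + J) - 1 = -1 + 1/(-64 + J))
845165/r(-201) = 845165/(((65 - 1*(-201))/(-64 - 201))) = 845165/(((65 + 201)/(-265))) = 845165/((-1/265*266)) = 845165/(-266/265) = 845165*(-265/266) = -223968725/266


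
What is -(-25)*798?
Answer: 19950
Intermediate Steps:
-(-25)*798 = -1*(-19950) = 19950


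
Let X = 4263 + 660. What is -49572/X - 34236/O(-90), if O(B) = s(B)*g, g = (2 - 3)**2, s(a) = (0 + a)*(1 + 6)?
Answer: 847614/19145 ≈ 44.273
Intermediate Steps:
s(a) = 7*a (s(a) = a*7 = 7*a)
X = 4923
g = 1 (g = (-1)**2 = 1)
O(B) = 7*B (O(B) = (7*B)*1 = 7*B)
-49572/X - 34236/O(-90) = -49572/4923 - 34236/(7*(-90)) = -49572*1/4923 - 34236/(-630) = -5508/547 - 34236*(-1/630) = -5508/547 + 1902/35 = 847614/19145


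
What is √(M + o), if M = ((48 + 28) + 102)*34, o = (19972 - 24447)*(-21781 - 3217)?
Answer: √111872102 ≈ 10577.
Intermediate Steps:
o = 111866050 (o = -4475*(-24998) = 111866050)
M = 6052 (M = (76 + 102)*34 = 178*34 = 6052)
√(M + o) = √(6052 + 111866050) = √111872102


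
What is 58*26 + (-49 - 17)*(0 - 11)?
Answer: 2234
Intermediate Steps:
58*26 + (-49 - 17)*(0 - 11) = 1508 - 66*(-11) = 1508 + 726 = 2234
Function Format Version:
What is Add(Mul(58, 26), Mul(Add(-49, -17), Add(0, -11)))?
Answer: 2234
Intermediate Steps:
Add(Mul(58, 26), Mul(Add(-49, -17), Add(0, -11))) = Add(1508, Mul(-66, -11)) = Add(1508, 726) = 2234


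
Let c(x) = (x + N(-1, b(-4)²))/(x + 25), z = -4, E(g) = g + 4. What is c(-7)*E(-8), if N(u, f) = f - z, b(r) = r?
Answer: -26/9 ≈ -2.8889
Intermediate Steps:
E(g) = 4 + g
N(u, f) = 4 + f (N(u, f) = f - 1*(-4) = f + 4 = 4 + f)
c(x) = (20 + x)/(25 + x) (c(x) = (x + (4 + (-4)²))/(x + 25) = (x + (4 + 16))/(25 + x) = (x + 20)/(25 + x) = (20 + x)/(25 + x))
c(-7)*E(-8) = ((20 - 7)/(25 - 7))*(4 - 8) = (13/18)*(-4) = -26/9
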